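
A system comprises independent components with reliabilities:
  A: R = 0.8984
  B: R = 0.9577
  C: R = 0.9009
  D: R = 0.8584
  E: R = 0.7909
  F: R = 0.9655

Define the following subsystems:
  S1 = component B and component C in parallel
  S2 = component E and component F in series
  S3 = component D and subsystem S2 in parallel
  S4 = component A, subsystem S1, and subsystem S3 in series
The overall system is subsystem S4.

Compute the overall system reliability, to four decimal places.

Parallel (B and C): 1 − (1 − 0.957700)(1 − 0.900900) = 0.995808
Series (E and F): 0.790900 × 0.965500 = 0.763614
Parallel (D and [0.763614]): 1 − (1 − 0.858400)(1 − 0.763614) = 0.966528
Series (A, [0.995808], and [0.966528]): 0.898400 × 0.995808 × 0.966528 = 0.8647

0.8647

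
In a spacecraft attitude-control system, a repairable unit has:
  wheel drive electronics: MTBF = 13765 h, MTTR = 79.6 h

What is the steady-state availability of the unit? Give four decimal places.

A(wheel drive electronics) = MTBF/(MTBF+MTTR) = 13765/(13765+79.6) = 0.9943

0.9943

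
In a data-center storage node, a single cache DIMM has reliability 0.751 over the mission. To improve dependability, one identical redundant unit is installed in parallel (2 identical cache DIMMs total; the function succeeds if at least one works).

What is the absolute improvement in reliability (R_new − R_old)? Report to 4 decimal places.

R_before = 0.751
R_after = 1 − (1 − 0.751)^2 = 0.9380
ΔR = 0.9380 − 0.751 = 0.1870

0.1870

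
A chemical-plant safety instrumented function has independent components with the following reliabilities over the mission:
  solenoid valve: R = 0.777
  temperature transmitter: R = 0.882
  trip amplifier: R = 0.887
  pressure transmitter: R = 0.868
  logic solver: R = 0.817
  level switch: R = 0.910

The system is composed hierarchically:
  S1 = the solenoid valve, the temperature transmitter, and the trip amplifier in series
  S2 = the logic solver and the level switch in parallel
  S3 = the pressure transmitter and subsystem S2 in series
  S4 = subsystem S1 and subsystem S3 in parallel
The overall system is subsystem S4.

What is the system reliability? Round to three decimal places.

Series (solenoid valve, temperature transmitter, and trip amplifier): 0.77700 × 0.88200 × 0.88700 = 0.60787
Parallel (logic solver and level switch): 1 − (1 − 0.81700)(1 − 0.91000) = 0.98353
Series (pressure transmitter and [0.98353]): 0.86800 × 0.98353 = 0.85370
Parallel ([0.60787] and [0.85370]): 1 − (1 − 0.60787)(1 − 0.85370) = 0.943

0.943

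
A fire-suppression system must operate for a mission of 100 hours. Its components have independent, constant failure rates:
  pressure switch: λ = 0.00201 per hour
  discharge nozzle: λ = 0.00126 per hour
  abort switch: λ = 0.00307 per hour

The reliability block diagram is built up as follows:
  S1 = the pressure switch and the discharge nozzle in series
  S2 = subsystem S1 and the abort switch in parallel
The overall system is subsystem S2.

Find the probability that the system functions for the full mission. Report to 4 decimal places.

R(pressure switch) = exp(−0.00201 × 100) = 0.817912
R(discharge nozzle) = exp(−0.00126 × 100) = 0.881615
R(abort switch) = exp(−0.00307 × 100) = 0.735651
Series (pressure switch and discharge nozzle): 0.817912 × 0.881615 = 0.721083
Parallel ([0.721083] and abort switch): 1 − (1 − 0.721083)(1 − 0.735651) = 0.9263

0.9263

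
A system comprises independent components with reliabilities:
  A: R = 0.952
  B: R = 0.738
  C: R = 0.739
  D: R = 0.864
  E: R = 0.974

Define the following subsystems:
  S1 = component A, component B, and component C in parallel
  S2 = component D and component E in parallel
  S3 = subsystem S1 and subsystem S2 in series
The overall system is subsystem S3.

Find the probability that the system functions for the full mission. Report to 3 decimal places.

0.993

Parallel (A, B, and C): 1 − (1 − 0.95200)(1 − 0.73800)(1 − 0.73900) = 0.99672
Parallel (D and E): 1 − (1 − 0.86400)(1 − 0.97400) = 0.99646
Series ([0.99672] and [0.99646]): 0.99672 × 0.99646 = 0.993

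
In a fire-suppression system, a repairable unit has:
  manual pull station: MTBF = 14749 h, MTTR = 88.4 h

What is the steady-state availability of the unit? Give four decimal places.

0.9940

A(manual pull station) = MTBF/(MTBF+MTTR) = 14749/(14749+88.4) = 0.9940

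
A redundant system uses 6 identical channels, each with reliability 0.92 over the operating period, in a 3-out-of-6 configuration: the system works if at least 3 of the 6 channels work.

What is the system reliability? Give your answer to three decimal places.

0.999

R = Σ_{i=3}^{6} C(6,i) p^i (1−p)^{6−i} with p = 0.92
C(6,3)·0.92^3·0.08^3 = 0.00797
C(6,4)·0.92^4·0.08^2 = 0.06877
C(6,5)·0.92^5·0.08^1 = 0.31636
C(6,6)·0.92^6·0.08^0 = 0.60636
Sum = 0.999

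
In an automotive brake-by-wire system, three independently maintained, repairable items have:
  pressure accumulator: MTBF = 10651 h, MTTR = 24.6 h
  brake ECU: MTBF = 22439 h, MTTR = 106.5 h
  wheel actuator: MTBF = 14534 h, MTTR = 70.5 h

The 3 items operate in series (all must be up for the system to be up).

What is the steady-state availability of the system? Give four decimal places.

A(pressure accumulator) = MTBF/(MTBF+MTTR) = 10651/(10651+24.6) = 0.997696
A(brake ECU) = MTBF/(MTBF+MTTR) = 22439/(22439+106.5) = 0.995276
A(wheel actuator) = MTBF/(MTBF+MTTR) = 14534/(14534+70.5) = 0.995173
Series availability: 0.997696 × 0.995276 × 0.995173 = 0.9882

0.9882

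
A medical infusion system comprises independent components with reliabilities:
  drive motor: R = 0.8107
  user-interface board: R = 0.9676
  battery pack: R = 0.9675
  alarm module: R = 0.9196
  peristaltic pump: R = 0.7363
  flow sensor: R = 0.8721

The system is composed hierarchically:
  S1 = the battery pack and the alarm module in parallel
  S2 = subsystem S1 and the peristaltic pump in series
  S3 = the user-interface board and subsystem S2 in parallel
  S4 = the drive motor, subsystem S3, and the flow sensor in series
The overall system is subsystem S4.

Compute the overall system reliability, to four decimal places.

0.7009

Parallel (battery pack and alarm module): 1 − (1 − 0.967500)(1 − 0.919600) = 0.997387
Series ([0.997387] and peristaltic pump): 0.997387 × 0.736300 = 0.734376
Parallel (user-interface board and [0.734376]): 1 − (1 − 0.967600)(1 − 0.734376) = 0.991394
Series (drive motor, [0.991394], and flow sensor): 0.810700 × 0.991394 × 0.872100 = 0.7009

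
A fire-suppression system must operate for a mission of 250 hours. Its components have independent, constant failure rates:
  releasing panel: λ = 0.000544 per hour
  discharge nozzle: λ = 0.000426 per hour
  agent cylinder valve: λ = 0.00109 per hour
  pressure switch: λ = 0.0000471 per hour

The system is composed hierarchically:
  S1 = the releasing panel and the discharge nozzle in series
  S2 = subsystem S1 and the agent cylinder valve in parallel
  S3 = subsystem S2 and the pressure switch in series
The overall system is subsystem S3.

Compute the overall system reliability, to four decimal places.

0.9375

R(releasing panel) = exp(−0.000544 × 250) = 0.872843
R(discharge nozzle) = exp(−0.000426 × 250) = 0.898975
R(agent cylinder valve) = exp(−0.00109 × 250) = 0.761473
R(pressure switch) = exp(−0.0000471 × 250) = 0.988294
Series (releasing panel and discharge nozzle): 0.872843 × 0.898975 = 0.784664
Parallel ([0.784664] and agent cylinder valve): 1 − (1 − 0.784664)(1 − 0.761473) = 0.948637
Series ([0.948637] and pressure switch): 0.948637 × 0.988294 = 0.9375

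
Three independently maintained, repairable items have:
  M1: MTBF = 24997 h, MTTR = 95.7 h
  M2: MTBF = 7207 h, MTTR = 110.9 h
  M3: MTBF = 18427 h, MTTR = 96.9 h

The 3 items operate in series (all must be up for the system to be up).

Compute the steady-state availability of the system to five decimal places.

0.97596

A(M1) = MTBF/(MTBF+MTTR) = 24997/(24997+95.7) = 0.996186
A(M2) = MTBF/(MTBF+MTTR) = 7207/(7207+110.9) = 0.984845
A(M3) = MTBF/(MTBF+MTTR) = 18427/(18427+96.9) = 0.994769
Series availability: 0.996186 × 0.984845 × 0.994769 = 0.97596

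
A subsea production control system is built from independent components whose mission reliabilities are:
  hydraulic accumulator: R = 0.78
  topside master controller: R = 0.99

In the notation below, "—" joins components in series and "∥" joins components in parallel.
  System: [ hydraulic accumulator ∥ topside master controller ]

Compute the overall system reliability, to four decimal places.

0.9978

Parallel (hydraulic accumulator and topside master controller): 1 − (1 − 0.780000)(1 − 0.990000) = 0.9978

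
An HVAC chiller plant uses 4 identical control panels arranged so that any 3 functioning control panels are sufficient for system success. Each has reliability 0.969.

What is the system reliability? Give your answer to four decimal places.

0.9945

R = Σ_{i=3}^{4} C(4,i) p^i (1−p)^{4−i} with p = 0.969
C(4,3)·0.969^3·0.031^1 = 0.112822
C(4,4)·0.969^4·0.031^0 = 0.881648
Sum = 0.9945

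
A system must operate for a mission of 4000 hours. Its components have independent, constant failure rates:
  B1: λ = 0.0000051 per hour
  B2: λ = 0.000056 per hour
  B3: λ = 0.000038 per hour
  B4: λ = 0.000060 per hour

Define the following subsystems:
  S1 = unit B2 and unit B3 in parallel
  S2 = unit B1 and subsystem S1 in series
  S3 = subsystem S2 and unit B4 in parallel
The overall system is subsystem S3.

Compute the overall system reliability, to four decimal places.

0.9898

R(B1) = exp(−0.0000051 × 4000) = 0.979807
R(B2) = exp(−0.000056 × 4000) = 0.799315
R(B3) = exp(−0.000038 × 4000) = 0.858988
R(B4) = exp(−0.000060 × 4000) = 0.786628
Parallel (B2 and B3): 1 − (1 − 0.799315)(1 − 0.858988) = 0.971701
Series (B1 and [0.971701]): 0.979807 × 0.971701 = 0.952079
Parallel ([0.952079] and B4): 1 − (1 − 0.952079)(1 − 0.786628) = 0.9898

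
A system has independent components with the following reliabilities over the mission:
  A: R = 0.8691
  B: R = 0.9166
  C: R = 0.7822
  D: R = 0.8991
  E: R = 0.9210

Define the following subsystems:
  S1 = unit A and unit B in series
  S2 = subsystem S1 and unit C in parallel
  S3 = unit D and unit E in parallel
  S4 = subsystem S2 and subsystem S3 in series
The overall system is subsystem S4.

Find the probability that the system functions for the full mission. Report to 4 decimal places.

Series (A and B): 0.869100 × 0.916600 = 0.796617
Parallel ([0.796617] and C): 1 − (1 − 0.796617)(1 − 0.782200) = 0.955703
Parallel (D and E): 1 − (1 − 0.899100)(1 − 0.921000) = 0.992029
Series ([0.955703] and [0.992029]): 0.955703 × 0.992029 = 0.9481

0.9481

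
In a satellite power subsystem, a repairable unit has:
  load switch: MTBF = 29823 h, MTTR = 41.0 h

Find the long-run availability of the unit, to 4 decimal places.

0.9986

A(load switch) = MTBF/(MTBF+MTTR) = 29823/(29823+41.0) = 0.9986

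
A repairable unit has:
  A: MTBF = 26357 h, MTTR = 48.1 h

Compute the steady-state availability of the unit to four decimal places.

0.9982

A(A) = MTBF/(MTBF+MTTR) = 26357/(26357+48.1) = 0.9982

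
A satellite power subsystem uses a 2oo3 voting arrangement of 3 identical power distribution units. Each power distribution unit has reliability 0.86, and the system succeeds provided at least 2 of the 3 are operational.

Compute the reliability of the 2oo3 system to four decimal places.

0.9467

R = Σ_{i=2}^{3} C(3,i) p^i (1−p)^{3−i} with p = 0.86
C(3,2)·0.86^2·0.14^1 = 0.310632
C(3,3)·0.86^3·0.14^0 = 0.636056
Sum = 0.9467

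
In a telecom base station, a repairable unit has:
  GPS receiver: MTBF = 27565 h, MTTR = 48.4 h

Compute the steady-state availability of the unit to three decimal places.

A(GPS receiver) = MTBF/(MTBF+MTTR) = 27565/(27565+48.4) = 0.998

0.998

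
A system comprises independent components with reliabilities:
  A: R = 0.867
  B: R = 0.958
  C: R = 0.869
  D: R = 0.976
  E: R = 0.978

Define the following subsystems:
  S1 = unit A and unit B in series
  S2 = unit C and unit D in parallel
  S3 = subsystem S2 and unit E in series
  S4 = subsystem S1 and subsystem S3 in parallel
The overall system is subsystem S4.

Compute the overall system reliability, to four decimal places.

Series (A and B): 0.867000 × 0.958000 = 0.830586
Parallel (C and D): 1 − (1 − 0.869000)(1 − 0.976000) = 0.996856
Series ([0.996856] and E): 0.996856 × 0.978000 = 0.974925
Parallel ([0.830586] and [0.974925]): 1 − (1 − 0.830586)(1 − 0.974925) = 0.9958

0.9958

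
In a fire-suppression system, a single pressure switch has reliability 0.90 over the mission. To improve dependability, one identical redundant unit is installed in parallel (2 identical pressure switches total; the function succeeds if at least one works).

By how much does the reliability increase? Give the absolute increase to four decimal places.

R_before = 0.90
R_after = 1 − (1 − 0.90)^2 = 0.9900
ΔR = 0.9900 − 0.90 = 0.0900

0.0900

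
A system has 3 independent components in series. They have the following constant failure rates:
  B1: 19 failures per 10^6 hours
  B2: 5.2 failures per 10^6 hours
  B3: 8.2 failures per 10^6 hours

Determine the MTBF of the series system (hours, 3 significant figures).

30900

Series of exponential components: λ_sys = Σ λ_i
λ_sys = 0.000019 + 0.0000052 + 0.0000082 = 3.2400e-05 /h
MTBF = 1 / λ_sys = 30900 h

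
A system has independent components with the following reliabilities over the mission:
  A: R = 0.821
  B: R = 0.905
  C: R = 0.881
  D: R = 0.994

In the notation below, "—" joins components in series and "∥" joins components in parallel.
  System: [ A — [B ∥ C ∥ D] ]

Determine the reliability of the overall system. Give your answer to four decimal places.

Parallel (B, C, and D): 1 − (1 − 0.905000)(1 − 0.881000)(1 − 0.994000) = 0.999932
Series (A and [0.999932]): 0.821000 × 0.999932 = 0.8209

0.8209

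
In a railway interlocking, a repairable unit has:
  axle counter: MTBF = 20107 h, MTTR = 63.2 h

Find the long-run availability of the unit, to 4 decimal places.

0.9969

A(axle counter) = MTBF/(MTBF+MTTR) = 20107/(20107+63.2) = 0.9969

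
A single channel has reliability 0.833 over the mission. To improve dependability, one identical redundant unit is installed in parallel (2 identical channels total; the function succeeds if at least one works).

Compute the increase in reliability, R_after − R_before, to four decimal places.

0.1391

R_before = 0.833
R_after = 1 − (1 − 0.833)^2 = 0.9721
ΔR = 0.9721 − 0.833 = 0.1391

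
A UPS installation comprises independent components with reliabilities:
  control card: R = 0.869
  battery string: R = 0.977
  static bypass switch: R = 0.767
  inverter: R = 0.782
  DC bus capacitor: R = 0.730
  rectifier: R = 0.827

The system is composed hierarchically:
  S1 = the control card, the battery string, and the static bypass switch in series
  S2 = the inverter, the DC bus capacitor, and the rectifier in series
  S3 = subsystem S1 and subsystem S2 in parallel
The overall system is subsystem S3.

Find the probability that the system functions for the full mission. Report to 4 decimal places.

0.8159

Series (control card, battery string, and static bypass switch): 0.869000 × 0.977000 × 0.767000 = 0.651193
Series (inverter, DC bus capacitor, and rectifier): 0.782000 × 0.730000 × 0.827000 = 0.472101
Parallel ([0.651193] and [0.472101]): 1 − (1 − 0.651193)(1 − 0.472101) = 0.8159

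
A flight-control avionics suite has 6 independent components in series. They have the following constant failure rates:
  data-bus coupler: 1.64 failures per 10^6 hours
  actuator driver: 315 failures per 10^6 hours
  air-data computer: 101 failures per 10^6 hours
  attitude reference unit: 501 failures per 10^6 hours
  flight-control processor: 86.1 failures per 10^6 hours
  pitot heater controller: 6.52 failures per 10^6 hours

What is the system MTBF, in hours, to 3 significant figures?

989

Series of exponential components: λ_sys = Σ λ_i
λ_sys = 0.00000164 + 0.000315 + 0.000101 + 0.000501 + 0.0000861 + 0.00000652 = 1.0113e-03 /h
MTBF = 1 / λ_sys = 989 h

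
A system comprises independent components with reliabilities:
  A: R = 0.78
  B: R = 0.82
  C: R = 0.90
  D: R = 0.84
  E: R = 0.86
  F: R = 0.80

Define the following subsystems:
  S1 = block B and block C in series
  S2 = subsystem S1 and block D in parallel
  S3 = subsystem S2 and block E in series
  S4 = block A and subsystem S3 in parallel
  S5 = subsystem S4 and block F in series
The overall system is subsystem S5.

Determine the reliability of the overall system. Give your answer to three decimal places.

0.769

Series (B and C): 0.82000 × 0.90000 = 0.73800
Parallel ([0.73800] and D): 1 − (1 − 0.73800)(1 − 0.84000) = 0.95808
Series ([0.95808] and E): 0.95808 × 0.86000 = 0.82395
Parallel (A and [0.82395]): 1 − (1 − 0.78000)(1 − 0.82395) = 0.96127
Series ([0.96127] and F): 0.96127 × 0.80000 = 0.769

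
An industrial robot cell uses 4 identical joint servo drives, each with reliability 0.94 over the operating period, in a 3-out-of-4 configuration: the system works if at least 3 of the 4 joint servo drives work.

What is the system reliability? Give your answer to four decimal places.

0.9801

R = Σ_{i=3}^{4} C(4,i) p^i (1−p)^{4−i} with p = 0.94
C(4,3)·0.94^3·0.06^1 = 0.199340
C(4,4)·0.94^4·0.06^0 = 0.780749
Sum = 0.9801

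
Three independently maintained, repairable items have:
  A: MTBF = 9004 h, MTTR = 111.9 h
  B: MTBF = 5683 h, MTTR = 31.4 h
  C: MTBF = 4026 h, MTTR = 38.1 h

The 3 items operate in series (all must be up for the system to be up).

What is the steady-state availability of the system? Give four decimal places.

0.9731

A(A) = MTBF/(MTBF+MTTR) = 9004/(9004+111.9) = 0.987725
A(B) = MTBF/(MTBF+MTTR) = 5683/(5683+31.4) = 0.994505
A(C) = MTBF/(MTBF+MTTR) = 4026/(4026+38.1) = 0.990625
Series availability: 0.987725 × 0.994505 × 0.990625 = 0.9731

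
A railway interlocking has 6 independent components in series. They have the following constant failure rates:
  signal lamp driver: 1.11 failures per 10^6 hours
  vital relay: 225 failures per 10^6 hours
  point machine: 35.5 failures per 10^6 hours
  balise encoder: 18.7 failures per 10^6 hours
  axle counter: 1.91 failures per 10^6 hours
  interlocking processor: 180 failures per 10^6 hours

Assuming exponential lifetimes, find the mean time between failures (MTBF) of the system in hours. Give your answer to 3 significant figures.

Series of exponential components: λ_sys = Σ λ_i
λ_sys = 0.00000111 + 0.000225 + 0.0000355 + 0.0000187 + 0.00000191 + 0.000180 = 4.6222e-04 /h
MTBF = 1 / λ_sys = 2160 h

2160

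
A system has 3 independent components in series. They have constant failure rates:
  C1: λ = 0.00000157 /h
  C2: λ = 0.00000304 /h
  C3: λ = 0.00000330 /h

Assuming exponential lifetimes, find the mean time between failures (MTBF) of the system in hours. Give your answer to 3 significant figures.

Series of exponential components: λ_sys = Σ λ_i
λ_sys = 0.00000157 + 0.00000304 + 0.00000330 = 7.9100e-06 /h
MTBF = 1 / λ_sys = 126000 h

126000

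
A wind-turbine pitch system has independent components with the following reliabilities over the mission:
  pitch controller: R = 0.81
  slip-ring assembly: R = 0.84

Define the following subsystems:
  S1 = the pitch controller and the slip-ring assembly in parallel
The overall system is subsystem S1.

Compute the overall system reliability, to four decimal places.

Parallel (pitch controller and slip-ring assembly): 1 − (1 − 0.810000)(1 − 0.840000) = 0.9696

0.9696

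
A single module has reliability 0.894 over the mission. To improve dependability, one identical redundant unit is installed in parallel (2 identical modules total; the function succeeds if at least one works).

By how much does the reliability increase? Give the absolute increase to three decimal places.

R_before = 0.894
R_after = 1 − (1 − 0.894)^2 = 0.989
ΔR = 0.989 − 0.894 = 0.095

0.095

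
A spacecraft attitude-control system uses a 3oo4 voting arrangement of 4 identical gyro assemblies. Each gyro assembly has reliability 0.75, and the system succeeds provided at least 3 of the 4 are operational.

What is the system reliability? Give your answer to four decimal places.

0.7383

R = Σ_{i=3}^{4} C(4,i) p^i (1−p)^{4−i} with p = 0.75
C(4,3)·0.75^3·0.25^1 = 0.421875
C(4,4)·0.75^4·0.25^0 = 0.316406
Sum = 0.7383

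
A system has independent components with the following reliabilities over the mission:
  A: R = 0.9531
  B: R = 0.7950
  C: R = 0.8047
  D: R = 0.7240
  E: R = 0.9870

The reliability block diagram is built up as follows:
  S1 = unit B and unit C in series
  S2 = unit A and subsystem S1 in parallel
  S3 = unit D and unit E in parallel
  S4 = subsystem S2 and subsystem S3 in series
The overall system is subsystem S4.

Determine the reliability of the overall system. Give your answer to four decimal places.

Series (B and C): 0.795000 × 0.804700 = 0.639737
Parallel (A and [0.639737]): 1 − (1 − 0.953100)(1 − 0.639737) = 0.983104
Parallel (D and E): 1 − (1 − 0.724000)(1 − 0.987000) = 0.996412
Series ([0.983104] and [0.996412]): 0.983104 × 0.996412 = 0.9796

0.9796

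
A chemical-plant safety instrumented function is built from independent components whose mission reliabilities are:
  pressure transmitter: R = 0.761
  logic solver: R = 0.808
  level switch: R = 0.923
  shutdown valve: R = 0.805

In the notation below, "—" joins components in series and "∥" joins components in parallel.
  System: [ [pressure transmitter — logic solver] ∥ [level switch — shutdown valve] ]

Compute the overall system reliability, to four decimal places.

0.9010

Series (pressure transmitter and logic solver): 0.761000 × 0.808000 = 0.614888
Series (level switch and shutdown valve): 0.923000 × 0.805000 = 0.743015
Parallel ([0.614888] and [0.743015]): 1 − (1 − 0.614888)(1 − 0.743015) = 0.9010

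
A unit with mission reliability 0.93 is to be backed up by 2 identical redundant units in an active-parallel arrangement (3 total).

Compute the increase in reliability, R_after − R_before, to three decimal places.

R_before = 0.93
R_after = 1 − (1 − 0.93)^3 = 1.000
ΔR = 1.000 − 0.93 = 0.070

0.070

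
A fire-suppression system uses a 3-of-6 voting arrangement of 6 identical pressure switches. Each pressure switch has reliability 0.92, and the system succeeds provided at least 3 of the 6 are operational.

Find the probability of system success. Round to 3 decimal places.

R = Σ_{i=3}^{6} C(6,i) p^i (1−p)^{6−i} with p = 0.92
C(6,3)·0.92^3·0.08^3 = 0.00797
C(6,4)·0.92^4·0.08^2 = 0.06877
C(6,5)·0.92^5·0.08^1 = 0.31636
C(6,6)·0.92^6·0.08^0 = 0.60636
Sum = 0.999

0.999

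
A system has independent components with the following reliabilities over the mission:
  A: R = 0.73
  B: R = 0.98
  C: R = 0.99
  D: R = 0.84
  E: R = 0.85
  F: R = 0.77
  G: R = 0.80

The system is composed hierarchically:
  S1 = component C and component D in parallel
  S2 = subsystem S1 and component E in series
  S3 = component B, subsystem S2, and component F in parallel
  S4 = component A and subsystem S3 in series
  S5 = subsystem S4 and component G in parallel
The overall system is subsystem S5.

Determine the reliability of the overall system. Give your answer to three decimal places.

0.946

Parallel (C and D): 1 − (1 − 0.99000)(1 − 0.84000) = 0.99840
Series ([0.99840] and E): 0.99840 × 0.85000 = 0.84864
Parallel (B, [0.84864], and F): 1 − (1 − 0.98000)(1 − 0.84864)(1 − 0.77000) = 0.99930
Series (A and [0.99930]): 0.73000 × 0.99930 = 0.72949
Parallel ([0.72949] and G): 1 − (1 − 0.72949)(1 − 0.80000) = 0.946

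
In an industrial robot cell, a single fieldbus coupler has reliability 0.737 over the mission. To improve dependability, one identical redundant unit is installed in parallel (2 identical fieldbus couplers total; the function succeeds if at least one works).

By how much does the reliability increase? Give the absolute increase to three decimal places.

0.194

R_before = 0.737
R_after = 1 − (1 − 0.737)^2 = 0.931
ΔR = 0.931 − 0.737 = 0.194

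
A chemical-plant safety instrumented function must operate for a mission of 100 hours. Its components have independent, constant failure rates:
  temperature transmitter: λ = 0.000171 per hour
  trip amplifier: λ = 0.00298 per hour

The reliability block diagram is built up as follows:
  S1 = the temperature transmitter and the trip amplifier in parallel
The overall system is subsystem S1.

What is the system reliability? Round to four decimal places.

0.9956

R(temperature transmitter) = exp(−0.000171 × 100) = 0.983045
R(trip amplifier) = exp(−0.00298 × 100) = 0.742301
Parallel (temperature transmitter and trip amplifier): 1 − (1 − 0.983045)(1 − 0.742301) = 0.9956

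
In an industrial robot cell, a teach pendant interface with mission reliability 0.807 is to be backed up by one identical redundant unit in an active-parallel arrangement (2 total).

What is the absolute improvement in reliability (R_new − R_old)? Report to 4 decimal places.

R_before = 0.807
R_after = 1 − (1 − 0.807)^2 = 0.9628
ΔR = 0.9628 − 0.807 = 0.1558

0.1558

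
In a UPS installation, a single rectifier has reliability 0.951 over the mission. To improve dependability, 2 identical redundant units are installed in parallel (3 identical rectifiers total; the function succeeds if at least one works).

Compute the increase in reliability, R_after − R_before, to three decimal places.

0.049

R_before = 0.951
R_after = 1 − (1 − 0.951)^3 = 1.000
ΔR = 1.000 − 0.951 = 0.049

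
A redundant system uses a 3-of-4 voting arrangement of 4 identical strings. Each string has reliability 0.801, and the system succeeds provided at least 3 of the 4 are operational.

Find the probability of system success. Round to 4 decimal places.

0.8207

R = Σ_{i=3}^{4} C(4,i) p^i (1−p)^{4−i} with p = 0.801
C(4,3)·0.801^3·0.199^1 = 0.409082
C(4,4)·0.801^4·0.199^0 = 0.411652
Sum = 0.8207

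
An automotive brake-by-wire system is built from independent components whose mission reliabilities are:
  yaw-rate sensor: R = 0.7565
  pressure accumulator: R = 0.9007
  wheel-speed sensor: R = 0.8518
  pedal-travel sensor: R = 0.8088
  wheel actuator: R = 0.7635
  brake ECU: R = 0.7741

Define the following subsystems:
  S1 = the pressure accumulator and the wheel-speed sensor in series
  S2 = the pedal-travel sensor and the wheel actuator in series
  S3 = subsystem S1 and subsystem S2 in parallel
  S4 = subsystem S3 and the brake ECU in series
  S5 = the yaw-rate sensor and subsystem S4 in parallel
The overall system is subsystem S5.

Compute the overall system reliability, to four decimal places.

Series (pressure accumulator and wheel-speed sensor): 0.900700 × 0.851800 = 0.767216
Series (pedal-travel sensor and wheel actuator): 0.808800 × 0.763500 = 0.617519
Parallel ([0.767216] and [0.617519]): 1 − (1 − 0.767216)(1 − 0.617519) = 0.910965
Series ([0.910965] and brake ECU): 0.910965 × 0.774100 = 0.705178
Parallel (yaw-rate sensor and [0.705178]): 1 − (1 − 0.756500)(1 − 0.705178) = 0.9282

0.9282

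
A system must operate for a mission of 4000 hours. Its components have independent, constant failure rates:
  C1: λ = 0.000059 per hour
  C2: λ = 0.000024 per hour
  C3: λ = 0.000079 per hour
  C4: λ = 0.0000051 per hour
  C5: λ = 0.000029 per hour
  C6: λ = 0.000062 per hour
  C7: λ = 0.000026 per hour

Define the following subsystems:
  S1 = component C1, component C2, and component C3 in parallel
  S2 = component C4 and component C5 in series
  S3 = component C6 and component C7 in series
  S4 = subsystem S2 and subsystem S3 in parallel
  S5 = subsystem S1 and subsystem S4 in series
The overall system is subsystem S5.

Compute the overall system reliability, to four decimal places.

0.9571

R(C1) = exp(−0.000059 × 4000) = 0.789781
R(C2) = exp(−0.000024 × 4000) = 0.908464
R(C3) = exp(−0.000079 × 4000) = 0.729059
R(C4) = exp(−0.0000051 × 4000) = 0.979807
R(C5) = exp(−0.000029 × 4000) = 0.890475
R(C6) = exp(−0.000062 × 4000) = 0.780360
R(C7) = exp(−0.000026 × 4000) = 0.901225
Parallel (C1, C2, and C3): 1 − (1 − 0.789781)(1 − 0.908464)(1 − 0.729059) = 0.994786
Series (C4 and C5): 0.979807 × 0.890475 = 0.872494
Series (C6 and C7): 0.780360 × 0.901225 = 0.703280
Parallel ([0.872494] and [0.703280]): 1 − (1 − 0.872494)(1 − 0.703280) = 0.962166
Series ([0.994786] and [0.962166]): 0.994786 × 0.962166 = 0.9571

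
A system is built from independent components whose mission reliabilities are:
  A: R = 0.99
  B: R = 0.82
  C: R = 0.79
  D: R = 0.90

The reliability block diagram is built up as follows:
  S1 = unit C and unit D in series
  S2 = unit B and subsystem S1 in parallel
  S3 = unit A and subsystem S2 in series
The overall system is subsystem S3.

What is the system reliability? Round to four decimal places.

0.9385

Series (C and D): 0.790000 × 0.900000 = 0.711000
Parallel (B and [0.711000]): 1 − (1 − 0.820000)(1 − 0.711000) = 0.947980
Series (A and [0.947980]): 0.990000 × 0.947980 = 0.9385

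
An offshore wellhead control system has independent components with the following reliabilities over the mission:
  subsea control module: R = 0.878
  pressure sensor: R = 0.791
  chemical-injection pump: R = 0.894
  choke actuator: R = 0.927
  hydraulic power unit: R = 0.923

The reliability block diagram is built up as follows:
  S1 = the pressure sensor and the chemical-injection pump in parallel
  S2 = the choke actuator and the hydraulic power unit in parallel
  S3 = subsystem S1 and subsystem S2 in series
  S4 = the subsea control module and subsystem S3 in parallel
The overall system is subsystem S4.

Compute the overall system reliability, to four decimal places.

0.9966

Parallel (pressure sensor and chemical-injection pump): 1 − (1 − 0.791000)(1 − 0.894000) = 0.977846
Parallel (choke actuator and hydraulic power unit): 1 − (1 − 0.927000)(1 − 0.923000) = 0.994379
Series ([0.977846] and [0.994379]): 0.977846 × 0.994379 = 0.972350
Parallel (subsea control module and [0.972350]): 1 − (1 − 0.878000)(1 − 0.972350) = 0.9966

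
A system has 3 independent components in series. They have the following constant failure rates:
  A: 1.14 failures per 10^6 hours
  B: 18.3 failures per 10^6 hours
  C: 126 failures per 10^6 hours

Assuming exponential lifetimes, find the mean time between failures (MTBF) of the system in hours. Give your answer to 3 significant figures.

6880

Series of exponential components: λ_sys = Σ λ_i
λ_sys = 0.00000114 + 0.0000183 + 0.000126 = 1.4544e-04 /h
MTBF = 1 / λ_sys = 6880 h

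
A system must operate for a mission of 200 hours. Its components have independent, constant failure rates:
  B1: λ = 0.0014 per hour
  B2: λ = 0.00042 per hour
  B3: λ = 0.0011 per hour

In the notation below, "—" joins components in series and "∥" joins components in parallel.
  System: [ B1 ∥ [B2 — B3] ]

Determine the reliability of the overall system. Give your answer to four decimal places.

0.9360

R(B1) = exp(−0.0014 × 200) = 0.755784
R(B2) = exp(−0.00042 × 200) = 0.919431
R(B3) = exp(−0.0011 × 200) = 0.802519
Series (B2 and B3): 0.919431 × 0.802519 = 0.737861
Parallel (B1 and [0.737861]): 1 − (1 − 0.755784)(1 − 0.737861) = 0.9360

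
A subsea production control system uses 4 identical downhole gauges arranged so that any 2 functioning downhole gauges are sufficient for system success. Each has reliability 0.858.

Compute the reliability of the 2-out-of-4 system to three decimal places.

R = Σ_{i=2}^{4} C(4,i) p^i (1−p)^{4−i} with p = 0.858
C(4,2)·0.858^2·0.142^2 = 0.08906
C(4,3)·0.858^3·0.142^1 = 0.35877
C(4,4)·0.858^4·0.142^0 = 0.54194
Sum = 0.990

0.990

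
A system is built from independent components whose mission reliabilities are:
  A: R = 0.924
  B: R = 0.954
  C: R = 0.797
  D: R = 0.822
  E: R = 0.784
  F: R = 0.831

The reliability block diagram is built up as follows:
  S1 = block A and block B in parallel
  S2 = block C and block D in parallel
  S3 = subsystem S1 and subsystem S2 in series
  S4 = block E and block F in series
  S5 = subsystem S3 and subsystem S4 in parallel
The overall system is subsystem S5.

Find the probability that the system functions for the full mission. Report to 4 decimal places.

0.9862

Parallel (A and B): 1 − (1 − 0.924000)(1 − 0.954000) = 0.996504
Parallel (C and D): 1 − (1 − 0.797000)(1 − 0.822000) = 0.963866
Series ([0.996504] and [0.963866]): 0.996504 × 0.963866 = 0.960496
Series (E and F): 0.784000 × 0.831000 = 0.651504
Parallel ([0.960496] and [0.651504]): 1 − (1 − 0.960496)(1 − 0.651504) = 0.9862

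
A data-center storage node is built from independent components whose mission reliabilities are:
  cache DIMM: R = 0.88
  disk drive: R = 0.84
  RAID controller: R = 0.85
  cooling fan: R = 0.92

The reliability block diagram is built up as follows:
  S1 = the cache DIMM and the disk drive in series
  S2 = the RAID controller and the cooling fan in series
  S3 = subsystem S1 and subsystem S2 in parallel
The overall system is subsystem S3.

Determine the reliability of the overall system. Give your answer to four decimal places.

0.9431

Series (cache DIMM and disk drive): 0.880000 × 0.840000 = 0.739200
Series (RAID controller and cooling fan): 0.850000 × 0.920000 = 0.782000
Parallel ([0.739200] and [0.782000]): 1 − (1 − 0.739200)(1 − 0.782000) = 0.9431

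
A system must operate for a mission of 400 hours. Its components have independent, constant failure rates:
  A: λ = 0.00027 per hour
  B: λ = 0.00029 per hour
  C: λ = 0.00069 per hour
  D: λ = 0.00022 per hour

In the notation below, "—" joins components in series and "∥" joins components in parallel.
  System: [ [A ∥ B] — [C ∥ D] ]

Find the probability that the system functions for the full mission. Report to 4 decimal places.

R(A) = exp(−0.00027 × 400) = 0.897628
R(B) = exp(−0.00029 × 400) = 0.890475
R(C) = exp(−0.00069 × 400) = 0.758813
R(D) = exp(−0.00022 × 400) = 0.915761
Parallel (A and B): 1 − (1 − 0.897628)(1 − 0.890475) = 0.988788
Parallel (C and D): 1 − (1 − 0.758813)(1 − 0.915761) = 0.979683
Series ([0.988788] and [0.979683]): 0.988788 × 0.979683 = 0.9687

0.9687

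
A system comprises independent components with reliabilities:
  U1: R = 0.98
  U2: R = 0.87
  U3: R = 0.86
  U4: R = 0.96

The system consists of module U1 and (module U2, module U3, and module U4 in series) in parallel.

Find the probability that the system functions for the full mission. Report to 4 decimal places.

Series (U2, U3, and U4): 0.870000 × 0.860000 × 0.960000 = 0.718272
Parallel (U1 and [0.718272]): 1 − (1 − 0.980000)(1 − 0.718272) = 0.9944

0.9944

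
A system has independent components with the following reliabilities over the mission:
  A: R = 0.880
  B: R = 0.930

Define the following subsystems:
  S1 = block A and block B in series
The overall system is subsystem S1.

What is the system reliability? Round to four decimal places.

0.8184

Series (A and B): 0.880000 × 0.930000 = 0.8184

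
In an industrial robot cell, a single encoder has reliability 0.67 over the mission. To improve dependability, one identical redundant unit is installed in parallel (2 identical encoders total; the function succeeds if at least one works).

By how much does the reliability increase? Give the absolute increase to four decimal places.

0.2211

R_before = 0.67
R_after = 1 − (1 − 0.67)^2 = 0.8911
ΔR = 0.8911 − 0.67 = 0.2211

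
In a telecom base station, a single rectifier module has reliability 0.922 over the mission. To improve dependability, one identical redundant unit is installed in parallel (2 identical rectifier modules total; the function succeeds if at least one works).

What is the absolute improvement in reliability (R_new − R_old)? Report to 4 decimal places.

R_before = 0.922
R_after = 1 − (1 − 0.922)^2 = 0.9939
ΔR = 0.9939 − 0.922 = 0.0719

0.0719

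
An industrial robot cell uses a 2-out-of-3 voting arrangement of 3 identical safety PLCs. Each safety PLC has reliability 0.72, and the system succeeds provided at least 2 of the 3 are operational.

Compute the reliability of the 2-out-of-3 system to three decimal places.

0.809

R = Σ_{i=2}^{3} C(3,i) p^i (1−p)^{3−i} with p = 0.72
C(3,2)·0.72^2·0.28^1 = 0.43546
C(3,3)·0.72^3·0.28^0 = 0.37325
Sum = 0.809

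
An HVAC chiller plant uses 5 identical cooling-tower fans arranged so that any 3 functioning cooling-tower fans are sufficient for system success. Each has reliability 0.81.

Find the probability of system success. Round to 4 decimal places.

R = Σ_{i=3}^{5} C(5,i) p^i (1−p)^{5−i} with p = 0.81
C(5,3)·0.81^3·0.19^2 = 0.191850
C(5,4)·0.81^4·0.19^1 = 0.408944
C(5,5)·0.81^5·0.19^0 = 0.348678
Sum = 0.9495

0.9495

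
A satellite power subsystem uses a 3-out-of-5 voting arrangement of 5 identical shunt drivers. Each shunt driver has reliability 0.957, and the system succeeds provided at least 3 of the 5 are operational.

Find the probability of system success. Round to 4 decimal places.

R = Σ_{i=3}^{5} C(5,i) p^i (1−p)^{5−i} with p = 0.957
C(5,3)·0.957^3·0.043^2 = 0.016206
C(5,4)·0.957^4·0.043^1 = 0.180338
C(5,5)·0.957^5·0.043^0 = 0.802712
Sum = 0.9993

0.9993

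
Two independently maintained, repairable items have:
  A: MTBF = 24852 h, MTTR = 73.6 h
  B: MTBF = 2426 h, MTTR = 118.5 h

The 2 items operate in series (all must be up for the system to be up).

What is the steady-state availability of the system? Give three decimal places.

0.951

A(A) = MTBF/(MTBF+MTTR) = 24852/(24852+73.6) = 0.997047
A(B) = MTBF/(MTBF+MTTR) = 2426/(2426+118.5) = 0.953429
Series availability: 0.997047 × 0.953429 = 0.951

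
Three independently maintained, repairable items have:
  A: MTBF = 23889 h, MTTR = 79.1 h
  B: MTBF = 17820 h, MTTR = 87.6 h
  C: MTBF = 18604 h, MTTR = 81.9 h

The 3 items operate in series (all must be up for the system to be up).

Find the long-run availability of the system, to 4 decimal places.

A(A) = MTBF/(MTBF+MTTR) = 23889/(23889+79.1) = 0.996700
A(B) = MTBF/(MTBF+MTTR) = 17820/(17820+87.6) = 0.995108
A(C) = MTBF/(MTBF+MTTR) = 18604/(18604+81.9) = 0.995617
Series availability: 0.996700 × 0.995108 × 0.995617 = 0.9875

0.9875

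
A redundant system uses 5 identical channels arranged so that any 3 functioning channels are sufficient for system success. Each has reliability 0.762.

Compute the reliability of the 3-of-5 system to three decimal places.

0.909

R = Σ_{i=3}^{5} C(5,i) p^i (1−p)^{5−i} with p = 0.762
C(5,3)·0.762^3·0.238^2 = 0.25062
C(5,4)·0.762^4·0.238^1 = 0.40121
C(5,5)·0.762^5·0.238^0 = 0.25691
Sum = 0.909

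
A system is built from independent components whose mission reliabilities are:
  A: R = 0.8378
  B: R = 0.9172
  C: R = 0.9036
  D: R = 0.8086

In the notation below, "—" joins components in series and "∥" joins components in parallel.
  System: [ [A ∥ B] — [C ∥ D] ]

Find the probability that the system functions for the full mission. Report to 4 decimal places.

0.9684

Parallel (A and B): 1 − (1 − 0.837800)(1 − 0.917200) = 0.986570
Parallel (C and D): 1 − (1 − 0.903600)(1 − 0.808600) = 0.981549
Series ([0.986570] and [0.981549]): 0.986570 × 0.981549 = 0.9684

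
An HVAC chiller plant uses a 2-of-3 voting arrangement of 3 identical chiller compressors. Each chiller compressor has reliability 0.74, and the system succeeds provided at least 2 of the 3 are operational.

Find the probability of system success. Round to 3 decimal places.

0.832

R = Σ_{i=2}^{3} C(3,i) p^i (1−p)^{3−i} with p = 0.74
C(3,2)·0.74^2·0.26^1 = 0.42713
C(3,3)·0.74^3·0.26^0 = 0.40522
Sum = 0.832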